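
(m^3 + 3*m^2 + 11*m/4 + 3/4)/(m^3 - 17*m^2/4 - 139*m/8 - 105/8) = 2*(2*m^2 + 3*m + 1)/(4*m^2 - 23*m - 35)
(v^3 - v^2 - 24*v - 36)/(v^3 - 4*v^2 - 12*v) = (v + 3)/v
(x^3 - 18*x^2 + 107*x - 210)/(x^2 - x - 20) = (x^2 - 13*x + 42)/(x + 4)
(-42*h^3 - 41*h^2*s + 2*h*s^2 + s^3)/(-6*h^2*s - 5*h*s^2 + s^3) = (7*h + s)/s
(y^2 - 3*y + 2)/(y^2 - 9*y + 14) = (y - 1)/(y - 7)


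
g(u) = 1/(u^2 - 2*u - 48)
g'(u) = (2 - 2*u)/(u^2 - 2*u - 48)^2 = 2*(1 - u)/(-u^2 + 2*u + 48)^2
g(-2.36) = -0.03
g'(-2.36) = 0.00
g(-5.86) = -0.52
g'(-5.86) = 3.64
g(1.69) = -0.02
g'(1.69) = -0.00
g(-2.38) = -0.03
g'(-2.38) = 0.00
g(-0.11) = -0.02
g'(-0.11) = 0.00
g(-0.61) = -0.02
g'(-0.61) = 0.00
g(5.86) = -0.04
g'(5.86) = -0.02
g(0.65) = -0.02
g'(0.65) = 0.00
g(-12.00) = 0.01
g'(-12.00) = 0.00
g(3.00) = -0.02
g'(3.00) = 0.00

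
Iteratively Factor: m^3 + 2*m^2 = (m)*(m^2 + 2*m) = m*(m + 2)*(m)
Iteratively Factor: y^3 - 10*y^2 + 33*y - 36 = (y - 3)*(y^2 - 7*y + 12) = (y - 3)^2*(y - 4)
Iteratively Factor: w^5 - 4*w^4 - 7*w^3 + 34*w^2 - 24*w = (w - 1)*(w^4 - 3*w^3 - 10*w^2 + 24*w) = (w - 4)*(w - 1)*(w^3 + w^2 - 6*w) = (w - 4)*(w - 1)*(w + 3)*(w^2 - 2*w) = w*(w - 4)*(w - 1)*(w + 3)*(w - 2)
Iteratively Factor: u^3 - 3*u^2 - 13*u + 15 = (u - 1)*(u^2 - 2*u - 15) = (u - 1)*(u + 3)*(u - 5)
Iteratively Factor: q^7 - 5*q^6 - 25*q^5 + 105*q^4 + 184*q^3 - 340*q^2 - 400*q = (q + 4)*(q^6 - 9*q^5 + 11*q^4 + 61*q^3 - 60*q^2 - 100*q) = q*(q + 4)*(q^5 - 9*q^4 + 11*q^3 + 61*q^2 - 60*q - 100) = q*(q - 5)*(q + 4)*(q^4 - 4*q^3 - 9*q^2 + 16*q + 20) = q*(q - 5)*(q + 1)*(q + 4)*(q^3 - 5*q^2 - 4*q + 20) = q*(q - 5)^2*(q + 1)*(q + 4)*(q^2 - 4) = q*(q - 5)^2*(q + 1)*(q + 2)*(q + 4)*(q - 2)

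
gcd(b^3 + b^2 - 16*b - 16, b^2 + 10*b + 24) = b + 4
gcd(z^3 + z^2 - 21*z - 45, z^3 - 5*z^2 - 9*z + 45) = z^2 - 2*z - 15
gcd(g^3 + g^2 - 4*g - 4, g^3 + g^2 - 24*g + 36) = g - 2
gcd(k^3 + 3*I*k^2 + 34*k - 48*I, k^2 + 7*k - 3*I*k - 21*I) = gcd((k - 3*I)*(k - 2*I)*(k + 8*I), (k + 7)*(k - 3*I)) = k - 3*I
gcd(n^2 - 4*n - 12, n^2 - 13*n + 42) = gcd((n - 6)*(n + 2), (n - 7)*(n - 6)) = n - 6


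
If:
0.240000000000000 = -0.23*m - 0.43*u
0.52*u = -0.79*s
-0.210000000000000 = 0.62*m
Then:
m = -0.34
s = 0.25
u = -0.38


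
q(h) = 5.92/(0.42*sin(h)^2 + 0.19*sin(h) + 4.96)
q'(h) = 5.92*(-0.84*sin(h)*cos(h) - 0.19*cos(h))/(0.42*sin(h)^2 + 0.19*sin(h) + 4.96)^2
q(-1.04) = 1.16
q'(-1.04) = 0.06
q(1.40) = 1.07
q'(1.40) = -0.03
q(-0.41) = 1.20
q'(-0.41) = 0.03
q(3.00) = 1.19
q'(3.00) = 0.07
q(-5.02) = 1.07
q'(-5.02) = -0.06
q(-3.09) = 1.20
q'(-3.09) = 0.04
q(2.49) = 1.13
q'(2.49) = 0.12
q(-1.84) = 1.15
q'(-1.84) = -0.04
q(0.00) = 1.19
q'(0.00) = -0.05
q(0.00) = 1.19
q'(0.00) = -0.05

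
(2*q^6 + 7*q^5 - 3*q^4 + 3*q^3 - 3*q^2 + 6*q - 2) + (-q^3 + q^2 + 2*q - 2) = 2*q^6 + 7*q^5 - 3*q^4 + 2*q^3 - 2*q^2 + 8*q - 4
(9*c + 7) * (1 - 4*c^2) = -36*c^3 - 28*c^2 + 9*c + 7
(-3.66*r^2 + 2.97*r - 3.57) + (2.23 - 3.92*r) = -3.66*r^2 - 0.95*r - 1.34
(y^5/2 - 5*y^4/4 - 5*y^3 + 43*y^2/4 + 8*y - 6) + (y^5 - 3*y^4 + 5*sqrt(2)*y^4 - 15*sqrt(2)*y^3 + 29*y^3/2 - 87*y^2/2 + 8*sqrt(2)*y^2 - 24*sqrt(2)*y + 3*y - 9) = 3*y^5/2 - 17*y^4/4 + 5*sqrt(2)*y^4 - 15*sqrt(2)*y^3 + 19*y^3/2 - 131*y^2/4 + 8*sqrt(2)*y^2 - 24*sqrt(2)*y + 11*y - 15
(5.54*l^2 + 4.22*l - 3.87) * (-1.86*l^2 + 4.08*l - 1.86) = -10.3044*l^4 + 14.754*l^3 + 14.1114*l^2 - 23.6388*l + 7.1982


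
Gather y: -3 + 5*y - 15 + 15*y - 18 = 20*y - 36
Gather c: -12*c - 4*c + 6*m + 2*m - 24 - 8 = -16*c + 8*m - 32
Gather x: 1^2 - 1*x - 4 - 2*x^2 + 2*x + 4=-2*x^2 + x + 1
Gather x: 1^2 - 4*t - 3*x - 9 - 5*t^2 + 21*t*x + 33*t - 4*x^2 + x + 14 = -5*t^2 + 29*t - 4*x^2 + x*(21*t - 2) + 6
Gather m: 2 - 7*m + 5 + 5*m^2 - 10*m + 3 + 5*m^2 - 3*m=10*m^2 - 20*m + 10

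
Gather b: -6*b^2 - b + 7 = -6*b^2 - b + 7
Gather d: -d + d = 0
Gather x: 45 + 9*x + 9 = 9*x + 54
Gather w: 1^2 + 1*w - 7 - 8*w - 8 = -7*w - 14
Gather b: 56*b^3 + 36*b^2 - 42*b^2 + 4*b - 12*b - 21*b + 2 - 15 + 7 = 56*b^3 - 6*b^2 - 29*b - 6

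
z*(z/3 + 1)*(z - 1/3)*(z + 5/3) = z^4/3 + 13*z^3/9 + 31*z^2/27 - 5*z/9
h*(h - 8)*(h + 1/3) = h^3 - 23*h^2/3 - 8*h/3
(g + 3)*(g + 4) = g^2 + 7*g + 12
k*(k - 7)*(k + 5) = k^3 - 2*k^2 - 35*k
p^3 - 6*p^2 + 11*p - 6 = (p - 3)*(p - 2)*(p - 1)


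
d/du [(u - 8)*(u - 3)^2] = (u - 3)*(3*u - 19)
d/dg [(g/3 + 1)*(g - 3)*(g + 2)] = g^2 + 4*g/3 - 3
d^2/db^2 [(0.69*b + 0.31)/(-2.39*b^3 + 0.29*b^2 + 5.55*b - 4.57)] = (-23.648094*b^5 - 18.379578*b^4 - 14.983292*b^3 + 114.952188*b^2 + 11.835066*b - 54.920866)/(13.651919*b^9 - 4.969527*b^8 - 94.503468*b^7 + 101.368732*b^6 + 200.448858*b^5 - 389.357754*b^4 + 22.923348*b^3 + 404.132412*b^2 - 347.733585*b + 95.443993)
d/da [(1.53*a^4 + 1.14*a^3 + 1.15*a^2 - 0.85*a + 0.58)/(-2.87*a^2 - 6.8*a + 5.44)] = (-8.7822*a^5 - 34.4838*a^4 + 17.7888*a^3 + 8.3453*a^2 + 15.8412*a - 0.680000000000001)/(8.2369*a^4 + 39.032*a^3 + 15.0144*a^2 - 73.984*a + 29.5936)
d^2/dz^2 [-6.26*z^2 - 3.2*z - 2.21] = -12.5200000000000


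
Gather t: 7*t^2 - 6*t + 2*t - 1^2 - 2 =7*t^2 - 4*t - 3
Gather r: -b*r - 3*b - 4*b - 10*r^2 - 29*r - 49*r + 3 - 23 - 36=-7*b - 10*r^2 + r*(-b - 78) - 56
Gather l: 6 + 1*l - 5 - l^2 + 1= -l^2 + l + 2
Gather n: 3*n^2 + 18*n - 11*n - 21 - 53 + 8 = 3*n^2 + 7*n - 66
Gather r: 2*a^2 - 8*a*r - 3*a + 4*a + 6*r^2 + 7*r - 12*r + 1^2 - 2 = 2*a^2 + a + 6*r^2 + r*(-8*a - 5) - 1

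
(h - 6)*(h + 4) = h^2 - 2*h - 24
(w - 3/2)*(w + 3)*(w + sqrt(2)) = w^3 + sqrt(2)*w^2 + 3*w^2/2 - 9*w/2 + 3*sqrt(2)*w/2 - 9*sqrt(2)/2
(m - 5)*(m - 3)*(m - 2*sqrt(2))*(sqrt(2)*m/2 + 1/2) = sqrt(2)*m^4/2 - 4*sqrt(2)*m^3 - 3*m^3/2 + 13*sqrt(2)*m^2/2 + 12*m^2 - 45*m/2 + 8*sqrt(2)*m - 15*sqrt(2)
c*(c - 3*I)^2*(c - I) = c^4 - 7*I*c^3 - 15*c^2 + 9*I*c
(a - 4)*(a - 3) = a^2 - 7*a + 12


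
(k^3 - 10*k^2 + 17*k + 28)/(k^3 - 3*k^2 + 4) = (k^2 - 11*k + 28)/(k^2 - 4*k + 4)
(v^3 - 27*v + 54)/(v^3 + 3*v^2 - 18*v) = (v - 3)/v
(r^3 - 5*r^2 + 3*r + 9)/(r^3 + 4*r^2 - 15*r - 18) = (r - 3)/(r + 6)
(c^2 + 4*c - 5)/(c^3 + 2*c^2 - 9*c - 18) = (c^2 + 4*c - 5)/(c^3 + 2*c^2 - 9*c - 18)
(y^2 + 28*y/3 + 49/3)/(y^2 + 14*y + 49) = (y + 7/3)/(y + 7)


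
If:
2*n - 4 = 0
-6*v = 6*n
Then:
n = 2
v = -2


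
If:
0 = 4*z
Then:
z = 0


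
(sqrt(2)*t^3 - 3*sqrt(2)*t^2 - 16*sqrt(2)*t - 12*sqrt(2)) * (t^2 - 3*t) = sqrt(2)*t^5 - 6*sqrt(2)*t^4 - 7*sqrt(2)*t^3 + 36*sqrt(2)*t^2 + 36*sqrt(2)*t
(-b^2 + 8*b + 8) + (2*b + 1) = -b^2 + 10*b + 9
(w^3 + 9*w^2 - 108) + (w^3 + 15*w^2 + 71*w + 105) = 2*w^3 + 24*w^2 + 71*w - 3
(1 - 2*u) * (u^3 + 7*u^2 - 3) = -2*u^4 - 13*u^3 + 7*u^2 + 6*u - 3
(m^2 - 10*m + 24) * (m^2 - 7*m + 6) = m^4 - 17*m^3 + 100*m^2 - 228*m + 144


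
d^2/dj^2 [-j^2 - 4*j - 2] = -2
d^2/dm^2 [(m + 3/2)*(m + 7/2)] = 2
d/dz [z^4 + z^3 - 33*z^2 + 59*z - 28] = 4*z^3 + 3*z^2 - 66*z + 59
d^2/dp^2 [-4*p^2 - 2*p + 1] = -8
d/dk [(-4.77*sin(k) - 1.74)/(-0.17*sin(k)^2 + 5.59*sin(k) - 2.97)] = (-0.8109*sin(k)^2 - 0.5916*sin(k) + 23.8935)*cos(k)/(0.0289*sin(k)^4 - 1.9006*sin(k)^3 + 32.2579*sin(k)^2 - 33.2046*sin(k) + 8.8209)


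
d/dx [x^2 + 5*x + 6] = 2*x + 5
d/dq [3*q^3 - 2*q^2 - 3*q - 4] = 9*q^2 - 4*q - 3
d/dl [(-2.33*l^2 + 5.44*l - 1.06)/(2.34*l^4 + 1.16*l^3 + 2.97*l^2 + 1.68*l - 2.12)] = (10.9044*l^5 - 35.486*l^4 - 2.6992*l^3 - 16.3824*l^2 + 16.1756*l - 9.752)/(5.4756*l^8 + 5.4288*l^7 + 15.2452*l^6 + 14.7528*l^5 + 2.7969*l^4 + 5.0608*l^3 - 9.7704*l^2 - 7.1232*l + 4.4944)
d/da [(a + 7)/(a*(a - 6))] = (-a^2 - 14*a + 42)/(a^2*(a^2 - 12*a + 36))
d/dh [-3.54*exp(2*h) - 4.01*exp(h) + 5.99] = (-7.08*exp(h) - 4.01)*exp(h)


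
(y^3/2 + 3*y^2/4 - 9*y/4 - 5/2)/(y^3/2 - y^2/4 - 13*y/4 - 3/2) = (-2*y^3 - 3*y^2 + 9*y + 10)/(-2*y^3 + y^2 + 13*y + 6)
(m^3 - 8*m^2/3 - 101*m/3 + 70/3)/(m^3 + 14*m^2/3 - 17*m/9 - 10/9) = 3*(m - 7)/(3*m + 1)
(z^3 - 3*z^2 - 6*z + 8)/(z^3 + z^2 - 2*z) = (z - 4)/z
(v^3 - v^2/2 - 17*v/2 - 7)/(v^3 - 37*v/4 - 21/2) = 2*(v + 1)/(2*v + 3)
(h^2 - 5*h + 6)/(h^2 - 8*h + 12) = (h - 3)/(h - 6)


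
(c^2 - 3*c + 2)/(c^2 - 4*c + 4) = (c - 1)/(c - 2)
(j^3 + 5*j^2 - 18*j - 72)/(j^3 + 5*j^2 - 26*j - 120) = (j^2 - j - 12)/(j^2 - j - 20)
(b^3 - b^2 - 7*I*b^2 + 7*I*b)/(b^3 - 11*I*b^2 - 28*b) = (b - 1)/(b - 4*I)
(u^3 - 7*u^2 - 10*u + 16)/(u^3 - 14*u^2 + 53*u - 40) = (u + 2)/(u - 5)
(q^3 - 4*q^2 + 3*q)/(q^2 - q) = q - 3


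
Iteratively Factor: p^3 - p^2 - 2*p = (p - 2)*(p^2 + p) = p*(p - 2)*(p + 1)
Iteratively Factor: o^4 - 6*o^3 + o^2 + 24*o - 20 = (o - 5)*(o^3 - o^2 - 4*o + 4) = (o - 5)*(o - 2)*(o^2 + o - 2) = (o - 5)*(o - 2)*(o + 2)*(o - 1)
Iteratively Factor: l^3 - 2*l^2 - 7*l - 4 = (l - 4)*(l^2 + 2*l + 1) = (l - 4)*(l + 1)*(l + 1)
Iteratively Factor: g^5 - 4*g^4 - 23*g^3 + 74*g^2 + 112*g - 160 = (g + 4)*(g^4 - 8*g^3 + 9*g^2 + 38*g - 40) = (g + 2)*(g + 4)*(g^3 - 10*g^2 + 29*g - 20) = (g - 1)*(g + 2)*(g + 4)*(g^2 - 9*g + 20) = (g - 4)*(g - 1)*(g + 2)*(g + 4)*(g - 5)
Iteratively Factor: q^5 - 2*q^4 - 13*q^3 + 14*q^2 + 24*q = (q + 1)*(q^4 - 3*q^3 - 10*q^2 + 24*q) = q*(q + 1)*(q^3 - 3*q^2 - 10*q + 24) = q*(q - 2)*(q + 1)*(q^2 - q - 12) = q*(q - 4)*(q - 2)*(q + 1)*(q + 3)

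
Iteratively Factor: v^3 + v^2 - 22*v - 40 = (v + 4)*(v^2 - 3*v - 10) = (v + 2)*(v + 4)*(v - 5)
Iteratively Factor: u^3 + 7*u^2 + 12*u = (u + 3)*(u^2 + 4*u) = u*(u + 3)*(u + 4)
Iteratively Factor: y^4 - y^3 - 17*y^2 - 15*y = (y + 1)*(y^3 - 2*y^2 - 15*y) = y*(y + 1)*(y^2 - 2*y - 15) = y*(y - 5)*(y + 1)*(y + 3)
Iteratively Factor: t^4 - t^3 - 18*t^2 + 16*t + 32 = (t - 2)*(t^3 + t^2 - 16*t - 16) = (t - 2)*(t + 4)*(t^2 - 3*t - 4) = (t - 2)*(t + 1)*(t + 4)*(t - 4)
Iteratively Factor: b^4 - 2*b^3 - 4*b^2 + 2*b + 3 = (b - 1)*(b^3 - b^2 - 5*b - 3) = (b - 1)*(b + 1)*(b^2 - 2*b - 3) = (b - 1)*(b + 1)^2*(b - 3)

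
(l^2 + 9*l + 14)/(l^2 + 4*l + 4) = (l + 7)/(l + 2)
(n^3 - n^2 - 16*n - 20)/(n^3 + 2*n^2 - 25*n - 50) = (n + 2)/(n + 5)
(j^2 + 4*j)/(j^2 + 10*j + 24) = j/(j + 6)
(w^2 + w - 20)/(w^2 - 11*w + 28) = (w + 5)/(w - 7)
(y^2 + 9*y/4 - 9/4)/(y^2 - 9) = (y - 3/4)/(y - 3)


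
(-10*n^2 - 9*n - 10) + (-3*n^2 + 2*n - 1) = -13*n^2 - 7*n - 11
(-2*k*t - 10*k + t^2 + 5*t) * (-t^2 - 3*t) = 2*k*t^3 + 16*k*t^2 + 30*k*t - t^4 - 8*t^3 - 15*t^2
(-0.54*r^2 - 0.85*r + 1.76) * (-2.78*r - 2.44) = 1.5012*r^3 + 3.6806*r^2 - 2.8188*r - 4.2944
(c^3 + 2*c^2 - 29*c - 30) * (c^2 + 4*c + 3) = c^5 + 6*c^4 - 18*c^3 - 140*c^2 - 207*c - 90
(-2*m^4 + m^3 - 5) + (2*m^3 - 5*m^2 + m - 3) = -2*m^4 + 3*m^3 - 5*m^2 + m - 8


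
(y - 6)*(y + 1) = y^2 - 5*y - 6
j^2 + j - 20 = (j - 4)*(j + 5)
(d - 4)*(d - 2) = d^2 - 6*d + 8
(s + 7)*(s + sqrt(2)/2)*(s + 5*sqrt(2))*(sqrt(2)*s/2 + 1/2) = sqrt(2)*s^4/2 + 7*sqrt(2)*s^3/2 + 6*s^3 + 21*sqrt(2)*s^2/4 + 42*s^2 + 5*s/2 + 147*sqrt(2)*s/4 + 35/2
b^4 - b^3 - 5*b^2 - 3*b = b*(b - 3)*(b + 1)^2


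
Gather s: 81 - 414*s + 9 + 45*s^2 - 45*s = 45*s^2 - 459*s + 90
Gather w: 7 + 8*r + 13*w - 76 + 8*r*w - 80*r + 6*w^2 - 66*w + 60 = -72*r + 6*w^2 + w*(8*r - 53) - 9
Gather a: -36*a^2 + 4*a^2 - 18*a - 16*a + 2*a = -32*a^2 - 32*a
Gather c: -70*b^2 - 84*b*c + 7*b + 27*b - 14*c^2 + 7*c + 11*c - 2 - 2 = -70*b^2 + 34*b - 14*c^2 + c*(18 - 84*b) - 4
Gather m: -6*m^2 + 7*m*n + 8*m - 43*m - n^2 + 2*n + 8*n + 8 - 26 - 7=-6*m^2 + m*(7*n - 35) - n^2 + 10*n - 25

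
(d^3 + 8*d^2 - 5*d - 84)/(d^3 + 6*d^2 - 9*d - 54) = (d^2 + 11*d + 28)/(d^2 + 9*d + 18)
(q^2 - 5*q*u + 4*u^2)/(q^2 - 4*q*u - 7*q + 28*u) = (q - u)/(q - 7)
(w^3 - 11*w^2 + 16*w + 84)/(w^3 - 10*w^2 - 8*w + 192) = (w^2 - 5*w - 14)/(w^2 - 4*w - 32)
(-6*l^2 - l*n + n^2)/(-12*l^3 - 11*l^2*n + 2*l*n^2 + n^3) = (2*l + n)/(4*l^2 + 5*l*n + n^2)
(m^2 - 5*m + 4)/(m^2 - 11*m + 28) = (m - 1)/(m - 7)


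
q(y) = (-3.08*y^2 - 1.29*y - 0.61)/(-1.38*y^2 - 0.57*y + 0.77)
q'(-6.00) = 0.02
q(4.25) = 2.32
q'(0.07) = -3.42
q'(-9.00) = 0.00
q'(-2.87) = 0.21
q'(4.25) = -0.04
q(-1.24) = 5.81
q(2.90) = 2.42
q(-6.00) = 2.28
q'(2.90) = -0.13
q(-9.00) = 2.25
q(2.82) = 2.43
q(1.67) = 2.82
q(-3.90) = 2.36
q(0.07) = -0.99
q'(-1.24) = 15.84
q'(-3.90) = 0.07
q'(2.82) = -0.14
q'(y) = (-6.16*y - 1.29)/(-1.38*y^2 - 0.57*y + 0.77) + (2.76*y + 0.57)*(-3.08*y^2 - 1.29*y - 0.61)/(-1.38*y^2 - 0.57*y + 0.77)^2 = (-0.0246000000000004*y^2 - 6.4268*y - 1.341)/(1.9044*y^4 + 1.5732*y^3 - 1.8003*y^2 - 0.8778*y + 0.5929)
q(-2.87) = 2.49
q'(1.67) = -0.75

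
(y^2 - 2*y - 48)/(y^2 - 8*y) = (y + 6)/y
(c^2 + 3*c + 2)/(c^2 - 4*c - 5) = (c + 2)/(c - 5)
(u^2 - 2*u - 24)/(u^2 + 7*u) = (u^2 - 2*u - 24)/(u*(u + 7))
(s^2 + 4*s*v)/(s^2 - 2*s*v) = (s + 4*v)/(s - 2*v)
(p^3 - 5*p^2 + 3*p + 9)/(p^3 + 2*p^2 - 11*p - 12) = (p - 3)/(p + 4)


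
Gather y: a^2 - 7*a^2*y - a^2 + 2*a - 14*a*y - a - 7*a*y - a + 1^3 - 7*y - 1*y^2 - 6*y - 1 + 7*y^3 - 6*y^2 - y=7*y^3 - 7*y^2 + y*(-7*a^2 - 21*a - 14)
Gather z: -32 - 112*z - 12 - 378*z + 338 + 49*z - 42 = 252 - 441*z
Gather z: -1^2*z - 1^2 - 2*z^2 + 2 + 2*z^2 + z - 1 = 0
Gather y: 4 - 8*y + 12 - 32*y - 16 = -40*y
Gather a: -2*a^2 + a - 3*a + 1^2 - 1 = -2*a^2 - 2*a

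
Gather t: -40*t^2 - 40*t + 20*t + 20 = -40*t^2 - 20*t + 20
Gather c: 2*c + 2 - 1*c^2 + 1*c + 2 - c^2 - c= -2*c^2 + 2*c + 4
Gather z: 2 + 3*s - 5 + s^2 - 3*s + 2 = s^2 - 1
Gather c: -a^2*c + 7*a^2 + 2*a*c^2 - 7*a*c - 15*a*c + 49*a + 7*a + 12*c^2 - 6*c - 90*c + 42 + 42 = 7*a^2 + 56*a + c^2*(2*a + 12) + c*(-a^2 - 22*a - 96) + 84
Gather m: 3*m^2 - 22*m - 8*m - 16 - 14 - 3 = 3*m^2 - 30*m - 33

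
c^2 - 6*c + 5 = (c - 5)*(c - 1)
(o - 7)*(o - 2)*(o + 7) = o^3 - 2*o^2 - 49*o + 98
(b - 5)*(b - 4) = b^2 - 9*b + 20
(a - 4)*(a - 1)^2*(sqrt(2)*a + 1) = sqrt(2)*a^4 - 6*sqrt(2)*a^3 + a^3 - 6*a^2 + 9*sqrt(2)*a^2 - 4*sqrt(2)*a + 9*a - 4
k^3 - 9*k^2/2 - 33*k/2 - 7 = (k - 7)*(k + 1/2)*(k + 2)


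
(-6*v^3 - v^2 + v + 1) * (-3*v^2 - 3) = 18*v^5 + 3*v^4 + 15*v^3 - 3*v - 3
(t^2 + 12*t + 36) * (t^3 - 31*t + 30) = t^5 + 12*t^4 + 5*t^3 - 342*t^2 - 756*t + 1080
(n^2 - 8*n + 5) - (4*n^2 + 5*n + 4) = -3*n^2 - 13*n + 1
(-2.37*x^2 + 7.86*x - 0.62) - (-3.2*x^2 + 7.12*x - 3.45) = 0.83*x^2 + 0.74*x + 2.83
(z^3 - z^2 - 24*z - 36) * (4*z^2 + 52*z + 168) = 4*z^5 + 48*z^4 + 20*z^3 - 1560*z^2 - 5904*z - 6048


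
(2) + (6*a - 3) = 6*a - 1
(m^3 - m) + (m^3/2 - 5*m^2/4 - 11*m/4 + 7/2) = 3*m^3/2 - 5*m^2/4 - 15*m/4 + 7/2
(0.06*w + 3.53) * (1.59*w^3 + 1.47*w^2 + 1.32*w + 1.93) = 0.0954*w^4 + 5.7009*w^3 + 5.2683*w^2 + 4.7754*w + 6.8129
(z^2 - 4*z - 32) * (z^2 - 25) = z^4 - 4*z^3 - 57*z^2 + 100*z + 800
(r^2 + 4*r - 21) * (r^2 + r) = r^4 + 5*r^3 - 17*r^2 - 21*r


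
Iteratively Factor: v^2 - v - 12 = (v - 4)*(v + 3)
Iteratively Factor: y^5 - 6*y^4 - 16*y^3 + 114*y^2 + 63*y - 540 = (y + 3)*(y^4 - 9*y^3 + 11*y^2 + 81*y - 180) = (y - 3)*(y + 3)*(y^3 - 6*y^2 - 7*y + 60) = (y - 4)*(y - 3)*(y + 3)*(y^2 - 2*y - 15) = (y - 4)*(y - 3)*(y + 3)^2*(y - 5)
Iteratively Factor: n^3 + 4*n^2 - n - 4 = (n + 4)*(n^2 - 1) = (n + 1)*(n + 4)*(n - 1)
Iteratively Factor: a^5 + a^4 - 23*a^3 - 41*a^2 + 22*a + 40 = (a + 1)*(a^4 - 23*a^2 - 18*a + 40) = (a - 5)*(a + 1)*(a^3 + 5*a^2 + 2*a - 8) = (a - 5)*(a + 1)*(a + 4)*(a^2 + a - 2) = (a - 5)*(a + 1)*(a + 2)*(a + 4)*(a - 1)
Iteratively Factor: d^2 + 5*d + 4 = (d + 1)*(d + 4)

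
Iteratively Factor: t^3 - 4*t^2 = (t)*(t^2 - 4*t) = t*(t - 4)*(t)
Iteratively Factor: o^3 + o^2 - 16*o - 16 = (o + 1)*(o^2 - 16) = (o - 4)*(o + 1)*(o + 4)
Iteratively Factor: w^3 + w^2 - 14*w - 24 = (w + 3)*(w^2 - 2*w - 8) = (w + 2)*(w + 3)*(w - 4)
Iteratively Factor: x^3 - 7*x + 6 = (x + 3)*(x^2 - 3*x + 2) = (x - 2)*(x + 3)*(x - 1)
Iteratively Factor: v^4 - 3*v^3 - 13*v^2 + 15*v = (v - 5)*(v^3 + 2*v^2 - 3*v) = (v - 5)*(v - 1)*(v^2 + 3*v) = v*(v - 5)*(v - 1)*(v + 3)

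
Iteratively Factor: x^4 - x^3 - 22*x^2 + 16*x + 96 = (x - 3)*(x^3 + 2*x^2 - 16*x - 32) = (x - 4)*(x - 3)*(x^2 + 6*x + 8) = (x - 4)*(x - 3)*(x + 2)*(x + 4)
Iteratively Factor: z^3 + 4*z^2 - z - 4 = (z + 1)*(z^2 + 3*z - 4) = (z - 1)*(z + 1)*(z + 4)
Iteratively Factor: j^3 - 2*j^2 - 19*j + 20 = (j - 1)*(j^2 - j - 20) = (j - 5)*(j - 1)*(j + 4)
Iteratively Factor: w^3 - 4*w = (w + 2)*(w^2 - 2*w) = (w - 2)*(w + 2)*(w)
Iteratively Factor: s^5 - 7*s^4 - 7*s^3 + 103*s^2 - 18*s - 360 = (s - 4)*(s^4 - 3*s^3 - 19*s^2 + 27*s + 90) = (s - 4)*(s + 3)*(s^3 - 6*s^2 - s + 30) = (s - 5)*(s - 4)*(s + 3)*(s^2 - s - 6) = (s - 5)*(s - 4)*(s - 3)*(s + 3)*(s + 2)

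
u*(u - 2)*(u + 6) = u^3 + 4*u^2 - 12*u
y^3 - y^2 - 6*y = y*(y - 3)*(y + 2)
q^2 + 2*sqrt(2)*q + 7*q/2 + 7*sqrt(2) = (q + 7/2)*(q + 2*sqrt(2))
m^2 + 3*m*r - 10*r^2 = (m - 2*r)*(m + 5*r)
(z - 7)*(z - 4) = z^2 - 11*z + 28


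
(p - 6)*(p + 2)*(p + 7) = p^3 + 3*p^2 - 40*p - 84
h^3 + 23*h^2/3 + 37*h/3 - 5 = (h - 1/3)*(h + 3)*(h + 5)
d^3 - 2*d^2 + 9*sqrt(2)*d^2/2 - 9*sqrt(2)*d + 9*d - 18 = (d - 2)*(d + 3*sqrt(2)/2)*(d + 3*sqrt(2))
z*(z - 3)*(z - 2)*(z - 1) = z^4 - 6*z^3 + 11*z^2 - 6*z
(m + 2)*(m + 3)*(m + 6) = m^3 + 11*m^2 + 36*m + 36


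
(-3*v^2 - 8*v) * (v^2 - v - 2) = -3*v^4 - 5*v^3 + 14*v^2 + 16*v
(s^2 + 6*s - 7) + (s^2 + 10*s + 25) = 2*s^2 + 16*s + 18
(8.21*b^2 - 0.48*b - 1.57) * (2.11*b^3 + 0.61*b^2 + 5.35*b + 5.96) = 17.3231*b^5 + 3.9953*b^4 + 40.318*b^3 + 45.4059*b^2 - 11.2603*b - 9.3572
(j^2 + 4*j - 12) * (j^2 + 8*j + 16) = j^4 + 12*j^3 + 36*j^2 - 32*j - 192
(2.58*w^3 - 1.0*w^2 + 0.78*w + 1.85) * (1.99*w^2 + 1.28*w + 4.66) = 5.1342*w^5 + 1.3124*w^4 + 12.295*w^3 + 0.0199000000000003*w^2 + 6.0028*w + 8.621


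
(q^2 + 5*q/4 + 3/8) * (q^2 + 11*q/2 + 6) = q^4 + 27*q^3/4 + 53*q^2/4 + 153*q/16 + 9/4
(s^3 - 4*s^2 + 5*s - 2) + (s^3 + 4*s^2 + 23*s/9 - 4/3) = 2*s^3 + 68*s/9 - 10/3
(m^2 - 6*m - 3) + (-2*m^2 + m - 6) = -m^2 - 5*m - 9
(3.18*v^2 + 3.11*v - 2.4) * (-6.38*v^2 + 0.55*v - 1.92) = -20.2884*v^4 - 18.0928*v^3 + 10.9169*v^2 - 7.2912*v + 4.608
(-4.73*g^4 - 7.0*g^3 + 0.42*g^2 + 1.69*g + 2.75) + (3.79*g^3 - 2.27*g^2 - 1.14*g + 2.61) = -4.73*g^4 - 3.21*g^3 - 1.85*g^2 + 0.55*g + 5.36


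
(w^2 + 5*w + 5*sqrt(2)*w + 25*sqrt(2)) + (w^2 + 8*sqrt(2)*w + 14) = 2*w^2 + 5*w + 13*sqrt(2)*w + 14 + 25*sqrt(2)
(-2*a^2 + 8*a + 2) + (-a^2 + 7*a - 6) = -3*a^2 + 15*a - 4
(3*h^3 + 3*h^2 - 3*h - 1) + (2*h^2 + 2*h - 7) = 3*h^3 + 5*h^2 - h - 8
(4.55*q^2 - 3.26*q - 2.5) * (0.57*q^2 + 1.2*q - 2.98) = 2.5935*q^4 + 3.6018*q^3 - 18.896*q^2 + 6.7148*q + 7.45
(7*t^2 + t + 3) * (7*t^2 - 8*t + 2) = 49*t^4 - 49*t^3 + 27*t^2 - 22*t + 6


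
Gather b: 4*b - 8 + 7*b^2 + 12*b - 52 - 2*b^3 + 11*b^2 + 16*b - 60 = -2*b^3 + 18*b^2 + 32*b - 120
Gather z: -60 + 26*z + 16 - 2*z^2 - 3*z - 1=-2*z^2 + 23*z - 45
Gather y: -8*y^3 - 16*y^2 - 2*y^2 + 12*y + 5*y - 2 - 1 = -8*y^3 - 18*y^2 + 17*y - 3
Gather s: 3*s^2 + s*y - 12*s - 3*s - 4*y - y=3*s^2 + s*(y - 15) - 5*y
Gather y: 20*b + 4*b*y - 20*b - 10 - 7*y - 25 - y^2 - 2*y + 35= -y^2 + y*(4*b - 9)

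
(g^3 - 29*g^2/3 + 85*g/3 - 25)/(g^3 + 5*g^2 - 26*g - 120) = (g^2 - 14*g/3 + 5)/(g^2 + 10*g + 24)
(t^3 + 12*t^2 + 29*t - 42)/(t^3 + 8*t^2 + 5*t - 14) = (t + 6)/(t + 2)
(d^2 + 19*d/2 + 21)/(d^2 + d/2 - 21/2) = (d + 6)/(d - 3)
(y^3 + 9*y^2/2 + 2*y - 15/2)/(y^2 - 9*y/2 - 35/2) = (y^2 + 2*y - 3)/(y - 7)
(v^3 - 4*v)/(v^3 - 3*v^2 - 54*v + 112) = v*(v + 2)/(v^2 - v - 56)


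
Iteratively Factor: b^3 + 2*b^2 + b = (b + 1)*(b^2 + b) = (b + 1)^2*(b)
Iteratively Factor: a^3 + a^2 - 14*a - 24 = (a - 4)*(a^2 + 5*a + 6) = (a - 4)*(a + 2)*(a + 3)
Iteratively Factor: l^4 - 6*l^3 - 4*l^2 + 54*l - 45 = (l - 1)*(l^3 - 5*l^2 - 9*l + 45) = (l - 1)*(l + 3)*(l^2 - 8*l + 15) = (l - 5)*(l - 1)*(l + 3)*(l - 3)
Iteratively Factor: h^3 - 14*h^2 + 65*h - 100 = (h - 5)*(h^2 - 9*h + 20) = (h - 5)^2*(h - 4)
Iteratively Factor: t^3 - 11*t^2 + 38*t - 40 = (t - 4)*(t^2 - 7*t + 10) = (t - 5)*(t - 4)*(t - 2)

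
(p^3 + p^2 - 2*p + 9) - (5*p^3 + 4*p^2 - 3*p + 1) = -4*p^3 - 3*p^2 + p + 8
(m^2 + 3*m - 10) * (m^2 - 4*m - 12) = m^4 - m^3 - 34*m^2 + 4*m + 120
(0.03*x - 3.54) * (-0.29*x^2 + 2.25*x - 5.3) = -0.0087*x^3 + 1.0941*x^2 - 8.124*x + 18.762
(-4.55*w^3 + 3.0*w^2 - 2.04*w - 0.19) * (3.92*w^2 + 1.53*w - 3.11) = -17.836*w^5 + 4.7985*w^4 + 10.7437*w^3 - 13.196*w^2 + 6.0537*w + 0.5909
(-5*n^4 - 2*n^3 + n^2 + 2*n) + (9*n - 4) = -5*n^4 - 2*n^3 + n^2 + 11*n - 4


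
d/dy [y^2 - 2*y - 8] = 2*y - 2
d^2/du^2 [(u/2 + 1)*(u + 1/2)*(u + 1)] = 3*u + 7/2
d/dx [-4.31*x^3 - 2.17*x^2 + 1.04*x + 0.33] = -12.93*x^2 - 4.34*x + 1.04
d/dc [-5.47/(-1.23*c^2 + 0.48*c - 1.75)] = (2.6256 - 13.4562*c)/(1.23*c^2 - 0.48*c + 1.75)^2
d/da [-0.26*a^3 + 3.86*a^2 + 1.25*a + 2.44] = -0.78*a^2 + 7.72*a + 1.25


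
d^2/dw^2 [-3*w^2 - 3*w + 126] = -6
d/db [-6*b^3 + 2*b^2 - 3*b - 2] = -18*b^2 + 4*b - 3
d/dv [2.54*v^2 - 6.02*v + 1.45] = 5.08*v - 6.02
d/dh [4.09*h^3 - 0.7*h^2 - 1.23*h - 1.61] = 12.27*h^2 - 1.4*h - 1.23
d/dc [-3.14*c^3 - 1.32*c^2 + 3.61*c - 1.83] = -9.42*c^2 - 2.64*c + 3.61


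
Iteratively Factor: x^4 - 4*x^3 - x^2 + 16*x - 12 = (x - 3)*(x^3 - x^2 - 4*x + 4) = (x - 3)*(x - 1)*(x^2 - 4) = (x - 3)*(x - 1)*(x + 2)*(x - 2)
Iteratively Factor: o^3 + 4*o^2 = (o)*(o^2 + 4*o) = o^2*(o + 4)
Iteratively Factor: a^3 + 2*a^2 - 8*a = (a)*(a^2 + 2*a - 8) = a*(a - 2)*(a + 4)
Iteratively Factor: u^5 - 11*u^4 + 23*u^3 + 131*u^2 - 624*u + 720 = (u - 5)*(u^4 - 6*u^3 - 7*u^2 + 96*u - 144) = (u - 5)*(u - 3)*(u^3 - 3*u^2 - 16*u + 48) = (u - 5)*(u - 4)*(u - 3)*(u^2 + u - 12) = (u - 5)*(u - 4)*(u - 3)^2*(u + 4)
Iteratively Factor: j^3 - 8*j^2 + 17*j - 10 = (j - 1)*(j^2 - 7*j + 10) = (j - 5)*(j - 1)*(j - 2)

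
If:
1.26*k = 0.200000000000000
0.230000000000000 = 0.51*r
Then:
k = 0.16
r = 0.45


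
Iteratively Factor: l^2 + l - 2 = (l + 2)*(l - 1)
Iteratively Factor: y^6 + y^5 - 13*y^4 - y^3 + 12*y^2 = (y - 3)*(y^5 + 4*y^4 - y^3 - 4*y^2) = (y - 3)*(y + 1)*(y^4 + 3*y^3 - 4*y^2) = (y - 3)*(y - 1)*(y + 1)*(y^3 + 4*y^2) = y*(y - 3)*(y - 1)*(y + 1)*(y^2 + 4*y) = y*(y - 3)*(y - 1)*(y + 1)*(y + 4)*(y)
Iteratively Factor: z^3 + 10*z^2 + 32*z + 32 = (z + 2)*(z^2 + 8*z + 16) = (z + 2)*(z + 4)*(z + 4)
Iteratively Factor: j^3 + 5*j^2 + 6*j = (j + 3)*(j^2 + 2*j) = (j + 2)*(j + 3)*(j)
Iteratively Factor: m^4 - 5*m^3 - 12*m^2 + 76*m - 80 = (m - 2)*(m^3 - 3*m^2 - 18*m + 40) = (m - 2)^2*(m^2 - m - 20) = (m - 5)*(m - 2)^2*(m + 4)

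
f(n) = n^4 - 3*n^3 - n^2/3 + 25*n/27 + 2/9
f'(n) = 4*n^3 - 9*n^2 - 2*n/3 + 25/27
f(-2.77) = 117.73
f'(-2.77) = -151.30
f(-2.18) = 50.29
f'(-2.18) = -81.83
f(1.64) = -5.15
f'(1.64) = -6.73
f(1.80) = -6.19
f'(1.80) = -6.11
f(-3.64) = 312.67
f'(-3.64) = -308.81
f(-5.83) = 1733.21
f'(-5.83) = -1093.71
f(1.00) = -1.19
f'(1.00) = -4.74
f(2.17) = -7.82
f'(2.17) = -2.03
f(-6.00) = 1926.67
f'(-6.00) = -1183.07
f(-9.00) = 8712.89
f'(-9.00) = -3638.07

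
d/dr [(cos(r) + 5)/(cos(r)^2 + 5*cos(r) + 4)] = (cos(r)^2 + 10*cos(r) + 21)*sin(r)/(cos(r)^2 + 5*cos(r) + 4)^2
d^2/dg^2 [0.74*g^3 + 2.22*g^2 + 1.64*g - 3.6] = 4.44*g + 4.44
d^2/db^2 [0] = 0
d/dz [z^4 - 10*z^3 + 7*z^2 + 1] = 2*z*(2*z^2 - 15*z + 7)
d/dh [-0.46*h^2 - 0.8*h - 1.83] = -0.92*h - 0.8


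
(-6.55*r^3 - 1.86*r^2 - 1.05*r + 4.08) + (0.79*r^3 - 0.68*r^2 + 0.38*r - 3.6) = -5.76*r^3 - 2.54*r^2 - 0.67*r + 0.48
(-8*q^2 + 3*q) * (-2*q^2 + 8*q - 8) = 16*q^4 - 70*q^3 + 88*q^2 - 24*q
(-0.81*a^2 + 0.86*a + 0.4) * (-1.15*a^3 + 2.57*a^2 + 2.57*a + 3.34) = 0.9315*a^5 - 3.0707*a^4 - 0.3315*a^3 + 0.5328*a^2 + 3.9004*a + 1.336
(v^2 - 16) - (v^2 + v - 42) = 26 - v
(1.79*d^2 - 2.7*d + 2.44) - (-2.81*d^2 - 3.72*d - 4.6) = 4.6*d^2 + 1.02*d + 7.04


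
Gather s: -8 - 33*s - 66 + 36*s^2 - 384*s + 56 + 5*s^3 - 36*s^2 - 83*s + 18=5*s^3 - 500*s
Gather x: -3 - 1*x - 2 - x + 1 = -2*x - 4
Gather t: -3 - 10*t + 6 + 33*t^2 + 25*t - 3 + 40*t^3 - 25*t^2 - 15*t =40*t^3 + 8*t^2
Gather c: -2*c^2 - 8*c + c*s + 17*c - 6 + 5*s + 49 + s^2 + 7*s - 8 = -2*c^2 + c*(s + 9) + s^2 + 12*s + 35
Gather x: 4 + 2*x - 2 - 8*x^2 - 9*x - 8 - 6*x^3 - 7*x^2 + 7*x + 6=-6*x^3 - 15*x^2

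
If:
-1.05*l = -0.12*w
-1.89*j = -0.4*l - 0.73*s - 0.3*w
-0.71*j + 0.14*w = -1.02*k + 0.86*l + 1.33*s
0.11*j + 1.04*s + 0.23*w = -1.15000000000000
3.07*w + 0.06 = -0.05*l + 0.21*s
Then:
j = -0.42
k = -1.65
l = -0.01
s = -1.04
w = -0.09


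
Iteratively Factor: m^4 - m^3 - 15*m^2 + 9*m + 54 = (m + 3)*(m^3 - 4*m^2 - 3*m + 18) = (m + 2)*(m + 3)*(m^2 - 6*m + 9) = (m - 3)*(m + 2)*(m + 3)*(m - 3)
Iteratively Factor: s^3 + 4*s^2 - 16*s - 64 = (s + 4)*(s^2 - 16) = (s - 4)*(s + 4)*(s + 4)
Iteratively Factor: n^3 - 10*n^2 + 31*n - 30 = (n - 3)*(n^2 - 7*n + 10) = (n - 3)*(n - 2)*(n - 5)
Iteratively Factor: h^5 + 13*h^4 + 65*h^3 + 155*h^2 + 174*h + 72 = (h + 2)*(h^4 + 11*h^3 + 43*h^2 + 69*h + 36) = (h + 1)*(h + 2)*(h^3 + 10*h^2 + 33*h + 36) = (h + 1)*(h + 2)*(h + 3)*(h^2 + 7*h + 12) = (h + 1)*(h + 2)*(h + 3)^2*(h + 4)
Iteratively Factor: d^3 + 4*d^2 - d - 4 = (d + 1)*(d^2 + 3*d - 4) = (d - 1)*(d + 1)*(d + 4)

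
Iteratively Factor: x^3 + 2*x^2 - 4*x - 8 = (x + 2)*(x^2 - 4) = (x - 2)*(x + 2)*(x + 2)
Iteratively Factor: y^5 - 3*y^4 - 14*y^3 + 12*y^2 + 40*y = (y - 2)*(y^4 - y^3 - 16*y^2 - 20*y) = (y - 2)*(y + 2)*(y^3 - 3*y^2 - 10*y) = y*(y - 2)*(y + 2)*(y^2 - 3*y - 10) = y*(y - 5)*(y - 2)*(y + 2)*(y + 2)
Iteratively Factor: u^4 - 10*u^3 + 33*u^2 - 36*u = (u - 3)*(u^3 - 7*u^2 + 12*u) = (u - 3)^2*(u^2 - 4*u) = (u - 4)*(u - 3)^2*(u)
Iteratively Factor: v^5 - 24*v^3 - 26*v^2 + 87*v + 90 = (v + 3)*(v^4 - 3*v^3 - 15*v^2 + 19*v + 30) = (v + 3)^2*(v^3 - 6*v^2 + 3*v + 10) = (v - 2)*(v + 3)^2*(v^2 - 4*v - 5) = (v - 2)*(v + 1)*(v + 3)^2*(v - 5)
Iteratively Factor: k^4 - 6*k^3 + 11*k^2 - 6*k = (k)*(k^3 - 6*k^2 + 11*k - 6) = k*(k - 2)*(k^2 - 4*k + 3) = k*(k - 2)*(k - 1)*(k - 3)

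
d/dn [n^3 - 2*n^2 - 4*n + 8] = 3*n^2 - 4*n - 4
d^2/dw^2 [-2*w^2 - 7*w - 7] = -4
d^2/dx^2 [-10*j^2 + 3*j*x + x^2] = 2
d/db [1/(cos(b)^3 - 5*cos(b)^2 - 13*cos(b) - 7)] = (3*cos(b) - 13)*sin(b)/((cos(b) - 7)^2*(cos(b) + 1)^3)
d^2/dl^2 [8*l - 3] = 0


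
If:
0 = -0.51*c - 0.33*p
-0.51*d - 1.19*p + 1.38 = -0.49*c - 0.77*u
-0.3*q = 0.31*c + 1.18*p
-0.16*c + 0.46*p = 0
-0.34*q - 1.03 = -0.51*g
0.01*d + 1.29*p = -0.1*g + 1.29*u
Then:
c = 0.00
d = 2.98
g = 2.02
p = 0.00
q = 0.00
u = 0.18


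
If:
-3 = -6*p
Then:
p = 1/2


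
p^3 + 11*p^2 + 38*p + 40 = (p + 2)*(p + 4)*(p + 5)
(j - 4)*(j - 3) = j^2 - 7*j + 12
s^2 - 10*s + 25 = (s - 5)^2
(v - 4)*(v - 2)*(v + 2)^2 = v^4 - 2*v^3 - 12*v^2 + 8*v + 32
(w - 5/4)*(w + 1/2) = w^2 - 3*w/4 - 5/8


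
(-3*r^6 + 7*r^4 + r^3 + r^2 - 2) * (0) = 0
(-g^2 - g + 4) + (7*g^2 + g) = 6*g^2 + 4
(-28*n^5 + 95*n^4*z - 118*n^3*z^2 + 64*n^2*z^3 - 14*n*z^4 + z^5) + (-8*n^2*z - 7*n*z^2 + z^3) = -28*n^5 + 95*n^4*z - 118*n^3*z^2 + 64*n^2*z^3 - 8*n^2*z - 14*n*z^4 - 7*n*z^2 + z^5 + z^3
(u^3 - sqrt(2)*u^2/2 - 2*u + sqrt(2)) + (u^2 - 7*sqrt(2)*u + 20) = u^3 - sqrt(2)*u^2/2 + u^2 - 7*sqrt(2)*u - 2*u + sqrt(2) + 20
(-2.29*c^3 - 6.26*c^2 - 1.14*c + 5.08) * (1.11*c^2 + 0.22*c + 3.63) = -2.5419*c^5 - 7.4524*c^4 - 10.9553*c^3 - 17.3358*c^2 - 3.0206*c + 18.4404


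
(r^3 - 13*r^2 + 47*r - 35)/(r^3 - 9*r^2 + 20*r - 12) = (r^2 - 12*r + 35)/(r^2 - 8*r + 12)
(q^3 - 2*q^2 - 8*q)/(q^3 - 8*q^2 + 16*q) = (q + 2)/(q - 4)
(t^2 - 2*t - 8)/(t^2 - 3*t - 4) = (t + 2)/(t + 1)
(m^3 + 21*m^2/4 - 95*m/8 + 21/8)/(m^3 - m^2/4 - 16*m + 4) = (2*m^2 + 11*m - 21)/(2*(m^2 - 16))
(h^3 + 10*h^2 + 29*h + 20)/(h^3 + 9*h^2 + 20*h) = (h + 1)/h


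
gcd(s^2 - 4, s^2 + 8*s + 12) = s + 2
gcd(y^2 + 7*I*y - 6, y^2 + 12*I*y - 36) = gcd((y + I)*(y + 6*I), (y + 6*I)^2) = y + 6*I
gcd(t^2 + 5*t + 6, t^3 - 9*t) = t + 3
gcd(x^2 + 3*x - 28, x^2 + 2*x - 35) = x + 7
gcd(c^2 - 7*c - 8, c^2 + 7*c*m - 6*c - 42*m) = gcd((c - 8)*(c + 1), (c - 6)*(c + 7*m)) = 1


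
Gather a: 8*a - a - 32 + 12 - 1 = 7*a - 21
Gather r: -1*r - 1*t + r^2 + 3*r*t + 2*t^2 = r^2 + r*(3*t - 1) + 2*t^2 - t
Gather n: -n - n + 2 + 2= 4 - 2*n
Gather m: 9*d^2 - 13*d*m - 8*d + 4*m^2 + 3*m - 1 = 9*d^2 - 8*d + 4*m^2 + m*(3 - 13*d) - 1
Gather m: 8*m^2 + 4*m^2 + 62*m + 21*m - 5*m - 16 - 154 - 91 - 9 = 12*m^2 + 78*m - 270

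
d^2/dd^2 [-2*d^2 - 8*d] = -4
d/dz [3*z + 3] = 3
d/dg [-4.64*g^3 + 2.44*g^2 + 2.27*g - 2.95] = -13.92*g^2 + 4.88*g + 2.27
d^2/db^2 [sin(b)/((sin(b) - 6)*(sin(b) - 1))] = (-sin(b)^4 - 8*sin(b)^3 + 30*sin(b)^2 - 12*sin(b) - 84)/((sin(b) - 6)^3*(sin(b) - 1)^2)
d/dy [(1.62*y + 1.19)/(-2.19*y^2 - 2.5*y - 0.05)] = (3.5478*y^2 + 5.2122*y + 2.894)/(4.7961*y^4 + 10.95*y^3 + 6.469*y^2 + 0.25*y + 0.0025)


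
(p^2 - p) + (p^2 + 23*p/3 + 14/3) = 2*p^2 + 20*p/3 + 14/3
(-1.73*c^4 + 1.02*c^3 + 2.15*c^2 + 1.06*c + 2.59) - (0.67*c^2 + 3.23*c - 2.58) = -1.73*c^4 + 1.02*c^3 + 1.48*c^2 - 2.17*c + 5.17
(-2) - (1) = -3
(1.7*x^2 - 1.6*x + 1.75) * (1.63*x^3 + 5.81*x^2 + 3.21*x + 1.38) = 2.771*x^5 + 7.269*x^4 - 0.986499999999999*x^3 + 7.3775*x^2 + 3.4095*x + 2.415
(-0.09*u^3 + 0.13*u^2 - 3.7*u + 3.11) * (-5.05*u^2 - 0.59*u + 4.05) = 0.4545*u^5 - 0.6034*u^4 + 18.2438*u^3 - 12.996*u^2 - 16.8199*u + 12.5955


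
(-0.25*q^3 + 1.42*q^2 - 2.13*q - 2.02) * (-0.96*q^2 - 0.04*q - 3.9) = 0.24*q^5 - 1.3532*q^4 + 2.963*q^3 - 3.5136*q^2 + 8.3878*q + 7.878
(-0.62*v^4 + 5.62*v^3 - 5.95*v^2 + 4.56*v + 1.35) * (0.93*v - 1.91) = -0.5766*v^5 + 6.4108*v^4 - 16.2677*v^3 + 15.6053*v^2 - 7.4541*v - 2.5785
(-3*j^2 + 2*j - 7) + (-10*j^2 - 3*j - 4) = -13*j^2 - j - 11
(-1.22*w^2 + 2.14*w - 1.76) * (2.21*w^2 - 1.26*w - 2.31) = -2.6962*w^4 + 6.2666*w^3 - 3.7678*w^2 - 2.7258*w + 4.0656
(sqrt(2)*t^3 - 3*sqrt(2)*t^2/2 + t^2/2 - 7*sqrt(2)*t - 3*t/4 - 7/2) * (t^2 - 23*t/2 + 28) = sqrt(2)*t^5 - 13*sqrt(2)*t^4 + t^4/2 - 13*t^3/2 + 153*sqrt(2)*t^3/4 + 153*t^2/8 + 77*sqrt(2)*t^2/2 - 196*sqrt(2)*t + 77*t/4 - 98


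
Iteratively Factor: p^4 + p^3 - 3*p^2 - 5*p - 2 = (p + 1)*(p^3 - 3*p - 2) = (p + 1)^2*(p^2 - p - 2) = (p - 2)*(p + 1)^2*(p + 1)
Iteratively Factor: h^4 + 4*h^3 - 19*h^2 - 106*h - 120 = (h + 4)*(h^3 - 19*h - 30) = (h + 3)*(h + 4)*(h^2 - 3*h - 10) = (h + 2)*(h + 3)*(h + 4)*(h - 5)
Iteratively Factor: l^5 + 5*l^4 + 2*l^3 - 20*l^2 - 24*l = (l + 2)*(l^4 + 3*l^3 - 4*l^2 - 12*l) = (l - 2)*(l + 2)*(l^3 + 5*l^2 + 6*l) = l*(l - 2)*(l + 2)*(l^2 + 5*l + 6) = l*(l - 2)*(l + 2)*(l + 3)*(l + 2)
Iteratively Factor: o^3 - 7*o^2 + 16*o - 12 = (o - 3)*(o^2 - 4*o + 4) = (o - 3)*(o - 2)*(o - 2)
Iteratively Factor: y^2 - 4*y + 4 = (y - 2)*(y - 2)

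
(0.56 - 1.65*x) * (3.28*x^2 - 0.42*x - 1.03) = -5.412*x^3 + 2.5298*x^2 + 1.4643*x - 0.5768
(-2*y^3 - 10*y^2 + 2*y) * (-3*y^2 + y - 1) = 6*y^5 + 28*y^4 - 14*y^3 + 12*y^2 - 2*y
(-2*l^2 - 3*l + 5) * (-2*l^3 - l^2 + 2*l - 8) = 4*l^5 + 8*l^4 - 11*l^3 + 5*l^2 + 34*l - 40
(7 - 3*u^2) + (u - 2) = -3*u^2 + u + 5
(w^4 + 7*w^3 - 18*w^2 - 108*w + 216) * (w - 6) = w^5 + w^4 - 60*w^3 + 864*w - 1296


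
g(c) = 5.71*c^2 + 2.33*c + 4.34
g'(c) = 11.42*c + 2.33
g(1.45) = 19.72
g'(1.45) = 18.89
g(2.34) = 41.06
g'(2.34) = 29.05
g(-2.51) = 34.47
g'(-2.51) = -26.33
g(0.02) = 4.39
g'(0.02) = 2.56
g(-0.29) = 4.14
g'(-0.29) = -0.98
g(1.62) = 23.10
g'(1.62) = 20.83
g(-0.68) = 5.40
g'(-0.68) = -5.44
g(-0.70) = 5.51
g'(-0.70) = -5.66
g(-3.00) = 48.74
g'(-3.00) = -31.93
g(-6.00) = 195.92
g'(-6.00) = -66.19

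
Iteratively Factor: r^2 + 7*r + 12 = (r + 4)*(r + 3)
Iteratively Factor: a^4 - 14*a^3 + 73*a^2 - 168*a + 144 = (a - 3)*(a^3 - 11*a^2 + 40*a - 48) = (a - 3)^2*(a^2 - 8*a + 16) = (a - 4)*(a - 3)^2*(a - 4)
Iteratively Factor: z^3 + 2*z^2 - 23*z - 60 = (z - 5)*(z^2 + 7*z + 12) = (z - 5)*(z + 4)*(z + 3)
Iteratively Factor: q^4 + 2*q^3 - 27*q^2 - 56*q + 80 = (q - 1)*(q^3 + 3*q^2 - 24*q - 80) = (q - 5)*(q - 1)*(q^2 + 8*q + 16) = (q - 5)*(q - 1)*(q + 4)*(q + 4)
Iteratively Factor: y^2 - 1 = (y + 1)*(y - 1)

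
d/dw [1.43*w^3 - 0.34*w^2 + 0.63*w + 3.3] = 4.29*w^2 - 0.68*w + 0.63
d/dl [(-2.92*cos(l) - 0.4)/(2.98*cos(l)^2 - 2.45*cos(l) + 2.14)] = (-8.7016*cos(l)^2 - 2.384*cos(l) + 7.2288)*sin(l)/(8.8804*cos(l)^4 - 14.602*cos(l)^3 + 18.7569*cos(l)^2 - 10.486*cos(l) + 4.5796)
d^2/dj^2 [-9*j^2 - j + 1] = -18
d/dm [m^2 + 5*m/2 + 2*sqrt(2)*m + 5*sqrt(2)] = 2*m + 5/2 + 2*sqrt(2)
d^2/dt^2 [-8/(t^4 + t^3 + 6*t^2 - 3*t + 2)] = 16*(3*(2*t^2 + t + 2)*(t^4 + t^3 + 6*t^2 - 3*t + 2) - (4*t^3 + 3*t^2 + 12*t - 3)^2)/(t^4 + t^3 + 6*t^2 - 3*t + 2)^3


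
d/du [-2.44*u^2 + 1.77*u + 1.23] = 1.77 - 4.88*u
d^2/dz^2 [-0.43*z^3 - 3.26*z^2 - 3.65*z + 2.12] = -2.58*z - 6.52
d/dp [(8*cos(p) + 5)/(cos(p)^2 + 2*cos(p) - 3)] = 2*(-4*sin(p)^2 + 5*cos(p) + 21)*sin(p)/(cos(p)^2 + 2*cos(p) - 3)^2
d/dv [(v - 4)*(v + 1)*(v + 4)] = 3*v^2 + 2*v - 16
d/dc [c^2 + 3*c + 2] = 2*c + 3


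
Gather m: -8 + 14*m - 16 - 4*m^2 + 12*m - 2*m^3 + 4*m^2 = -2*m^3 + 26*m - 24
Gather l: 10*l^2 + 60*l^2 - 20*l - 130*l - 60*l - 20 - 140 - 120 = 70*l^2 - 210*l - 280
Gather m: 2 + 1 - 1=2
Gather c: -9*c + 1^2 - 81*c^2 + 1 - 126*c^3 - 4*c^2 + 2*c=-126*c^3 - 85*c^2 - 7*c + 2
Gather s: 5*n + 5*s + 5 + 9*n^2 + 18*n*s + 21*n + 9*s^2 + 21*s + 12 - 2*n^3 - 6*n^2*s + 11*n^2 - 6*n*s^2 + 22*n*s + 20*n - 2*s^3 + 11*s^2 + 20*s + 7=-2*n^3 + 20*n^2 + 46*n - 2*s^3 + s^2*(20 - 6*n) + s*(-6*n^2 + 40*n + 46) + 24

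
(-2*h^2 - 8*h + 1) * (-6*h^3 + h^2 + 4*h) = 12*h^5 + 46*h^4 - 22*h^3 - 31*h^2 + 4*h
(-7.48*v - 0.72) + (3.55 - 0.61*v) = 2.83 - 8.09*v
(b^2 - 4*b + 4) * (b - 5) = b^3 - 9*b^2 + 24*b - 20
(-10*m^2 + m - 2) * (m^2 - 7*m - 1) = -10*m^4 + 71*m^3 + m^2 + 13*m + 2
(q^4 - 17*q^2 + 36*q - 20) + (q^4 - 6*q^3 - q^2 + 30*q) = 2*q^4 - 6*q^3 - 18*q^2 + 66*q - 20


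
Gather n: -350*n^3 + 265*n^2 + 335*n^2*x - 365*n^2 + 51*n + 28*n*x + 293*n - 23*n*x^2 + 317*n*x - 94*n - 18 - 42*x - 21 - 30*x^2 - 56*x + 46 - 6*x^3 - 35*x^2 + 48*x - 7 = -350*n^3 + n^2*(335*x - 100) + n*(-23*x^2 + 345*x + 250) - 6*x^3 - 65*x^2 - 50*x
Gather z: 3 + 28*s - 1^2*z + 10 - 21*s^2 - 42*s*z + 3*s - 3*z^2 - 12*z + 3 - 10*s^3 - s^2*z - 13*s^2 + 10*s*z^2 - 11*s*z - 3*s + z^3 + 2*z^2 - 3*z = -10*s^3 - 34*s^2 + 28*s + z^3 + z^2*(10*s - 1) + z*(-s^2 - 53*s - 16) + 16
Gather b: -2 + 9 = 7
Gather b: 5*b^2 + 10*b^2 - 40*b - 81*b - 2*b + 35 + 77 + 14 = 15*b^2 - 123*b + 126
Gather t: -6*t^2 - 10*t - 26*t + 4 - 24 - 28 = -6*t^2 - 36*t - 48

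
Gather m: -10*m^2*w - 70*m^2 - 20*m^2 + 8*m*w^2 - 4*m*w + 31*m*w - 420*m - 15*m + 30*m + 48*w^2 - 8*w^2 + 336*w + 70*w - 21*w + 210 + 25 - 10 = m^2*(-10*w - 90) + m*(8*w^2 + 27*w - 405) + 40*w^2 + 385*w + 225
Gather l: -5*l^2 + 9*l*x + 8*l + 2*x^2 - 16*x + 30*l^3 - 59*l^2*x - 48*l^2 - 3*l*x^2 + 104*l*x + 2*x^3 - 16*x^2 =30*l^3 + l^2*(-59*x - 53) + l*(-3*x^2 + 113*x + 8) + 2*x^3 - 14*x^2 - 16*x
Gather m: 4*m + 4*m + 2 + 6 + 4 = 8*m + 12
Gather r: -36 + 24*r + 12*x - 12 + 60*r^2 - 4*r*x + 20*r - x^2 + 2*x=60*r^2 + r*(44 - 4*x) - x^2 + 14*x - 48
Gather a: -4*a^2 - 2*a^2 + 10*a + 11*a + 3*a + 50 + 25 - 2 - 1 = -6*a^2 + 24*a + 72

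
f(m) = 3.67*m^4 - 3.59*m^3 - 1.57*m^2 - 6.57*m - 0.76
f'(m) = 14.68*m^3 - 10.77*m^2 - 3.14*m - 6.57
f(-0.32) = 1.34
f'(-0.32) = -7.15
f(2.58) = 72.80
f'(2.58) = 165.75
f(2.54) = 66.35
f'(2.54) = 156.53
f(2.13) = 18.97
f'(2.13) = 79.74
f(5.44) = 2553.20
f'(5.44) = 2020.95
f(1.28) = -9.42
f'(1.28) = 2.55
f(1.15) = -9.43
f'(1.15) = -2.10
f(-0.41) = 2.02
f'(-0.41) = -8.10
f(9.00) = 21274.70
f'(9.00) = 9794.52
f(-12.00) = 82156.64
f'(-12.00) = -26886.81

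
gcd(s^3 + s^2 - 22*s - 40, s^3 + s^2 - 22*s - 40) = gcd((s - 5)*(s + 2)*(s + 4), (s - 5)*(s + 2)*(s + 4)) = s^3 + s^2 - 22*s - 40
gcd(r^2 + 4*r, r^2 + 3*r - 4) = r + 4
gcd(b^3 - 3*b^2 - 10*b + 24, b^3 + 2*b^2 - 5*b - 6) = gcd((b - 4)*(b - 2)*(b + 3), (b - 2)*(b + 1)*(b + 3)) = b^2 + b - 6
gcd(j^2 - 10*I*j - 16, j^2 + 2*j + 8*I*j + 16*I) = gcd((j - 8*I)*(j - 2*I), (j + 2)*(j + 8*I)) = 1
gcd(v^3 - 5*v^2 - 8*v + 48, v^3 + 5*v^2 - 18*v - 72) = v^2 - v - 12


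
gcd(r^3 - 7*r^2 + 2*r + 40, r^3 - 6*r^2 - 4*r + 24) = r + 2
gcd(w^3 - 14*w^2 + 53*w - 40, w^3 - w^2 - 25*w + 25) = w^2 - 6*w + 5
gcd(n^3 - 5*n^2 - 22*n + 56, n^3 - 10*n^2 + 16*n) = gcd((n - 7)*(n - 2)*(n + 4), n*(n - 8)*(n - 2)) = n - 2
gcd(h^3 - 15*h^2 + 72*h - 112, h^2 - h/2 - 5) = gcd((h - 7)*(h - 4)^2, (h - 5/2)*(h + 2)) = 1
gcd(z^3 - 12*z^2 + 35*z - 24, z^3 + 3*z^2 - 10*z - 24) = z - 3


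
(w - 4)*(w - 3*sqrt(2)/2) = w^2 - 4*w - 3*sqrt(2)*w/2 + 6*sqrt(2)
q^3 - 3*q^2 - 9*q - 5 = (q - 5)*(q + 1)^2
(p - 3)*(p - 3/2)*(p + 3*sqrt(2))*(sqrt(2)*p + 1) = sqrt(2)*p^4 - 9*sqrt(2)*p^3/2 + 7*p^3 - 63*p^2/2 + 15*sqrt(2)*p^2/2 - 27*sqrt(2)*p/2 + 63*p/2 + 27*sqrt(2)/2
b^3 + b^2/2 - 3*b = b*(b - 3/2)*(b + 2)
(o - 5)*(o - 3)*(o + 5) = o^3 - 3*o^2 - 25*o + 75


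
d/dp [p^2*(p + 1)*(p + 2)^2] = p*(5*p^3 + 20*p^2 + 24*p + 8)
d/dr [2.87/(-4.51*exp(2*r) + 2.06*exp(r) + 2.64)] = (25.8874*exp(r) - 5.9122)*exp(r)/(-4.51*exp(2*r) + 2.06*exp(r) + 2.64)^2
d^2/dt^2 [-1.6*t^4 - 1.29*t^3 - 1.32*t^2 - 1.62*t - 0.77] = -19.2*t^2 - 7.74*t - 2.64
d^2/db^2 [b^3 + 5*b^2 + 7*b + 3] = 6*b + 10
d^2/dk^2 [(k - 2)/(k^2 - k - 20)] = 2*(3*(1 - k)*(-k^2 + k + 20) - (k - 2)*(2*k - 1)^2)/(-k^2 + k + 20)^3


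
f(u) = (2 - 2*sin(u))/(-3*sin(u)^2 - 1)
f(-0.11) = -2.14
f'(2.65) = -2.00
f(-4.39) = -0.03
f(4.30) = -1.09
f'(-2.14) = 0.68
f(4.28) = -1.10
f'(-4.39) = -0.18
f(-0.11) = -2.14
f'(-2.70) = 1.59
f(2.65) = -0.63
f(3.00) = -1.62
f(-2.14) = -1.18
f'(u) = 6*(2 - 2*sin(u))*sin(u)*cos(u)/(-3*sin(u)^2 - 1)^2 - 2*cos(u)/(-3*sin(u)^2 - 1) = 2*(-3*sin(u)^2 + 6*sin(u) + 1)*cos(u)/(3*sin(u)^2 + 1)^2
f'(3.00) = -3.15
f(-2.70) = -1.84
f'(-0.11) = 0.57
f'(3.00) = -3.15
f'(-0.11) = 0.57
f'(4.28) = 0.48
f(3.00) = -1.62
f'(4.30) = 0.45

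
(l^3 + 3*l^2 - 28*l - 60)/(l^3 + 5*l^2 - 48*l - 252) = (l^2 - 3*l - 10)/(l^2 - l - 42)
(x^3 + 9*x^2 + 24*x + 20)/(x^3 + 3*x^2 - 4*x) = (x^3 + 9*x^2 + 24*x + 20)/(x*(x^2 + 3*x - 4))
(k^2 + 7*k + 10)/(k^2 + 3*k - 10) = (k + 2)/(k - 2)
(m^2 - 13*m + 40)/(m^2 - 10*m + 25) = (m - 8)/(m - 5)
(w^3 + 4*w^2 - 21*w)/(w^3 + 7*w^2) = (w - 3)/w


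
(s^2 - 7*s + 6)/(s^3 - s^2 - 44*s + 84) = (s - 1)/(s^2 + 5*s - 14)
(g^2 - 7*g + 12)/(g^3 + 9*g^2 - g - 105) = (g - 4)/(g^2 + 12*g + 35)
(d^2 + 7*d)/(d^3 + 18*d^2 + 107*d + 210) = d/(d^2 + 11*d + 30)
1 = 1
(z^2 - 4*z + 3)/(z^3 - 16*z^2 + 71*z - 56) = (z - 3)/(z^2 - 15*z + 56)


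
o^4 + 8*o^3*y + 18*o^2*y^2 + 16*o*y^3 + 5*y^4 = (o + y)^3*(o + 5*y)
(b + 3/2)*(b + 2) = b^2 + 7*b/2 + 3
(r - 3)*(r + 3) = r^2 - 9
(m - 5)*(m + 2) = m^2 - 3*m - 10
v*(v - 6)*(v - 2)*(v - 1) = v^4 - 9*v^3 + 20*v^2 - 12*v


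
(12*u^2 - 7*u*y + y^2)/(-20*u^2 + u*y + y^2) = (-3*u + y)/(5*u + y)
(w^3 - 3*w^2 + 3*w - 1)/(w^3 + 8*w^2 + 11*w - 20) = (w^2 - 2*w + 1)/(w^2 + 9*w + 20)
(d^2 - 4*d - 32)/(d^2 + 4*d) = (d - 8)/d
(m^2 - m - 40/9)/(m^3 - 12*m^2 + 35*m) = (m^2 - m - 40/9)/(m*(m^2 - 12*m + 35))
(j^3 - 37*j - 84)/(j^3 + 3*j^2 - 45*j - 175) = (j^2 + 7*j + 12)/(j^2 + 10*j + 25)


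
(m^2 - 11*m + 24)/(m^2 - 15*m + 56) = (m - 3)/(m - 7)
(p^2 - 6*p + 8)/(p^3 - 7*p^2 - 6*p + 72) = (p - 2)/(p^2 - 3*p - 18)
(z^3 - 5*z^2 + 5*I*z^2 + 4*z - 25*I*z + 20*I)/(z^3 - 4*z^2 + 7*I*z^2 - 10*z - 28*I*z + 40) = (z - 1)/(z + 2*I)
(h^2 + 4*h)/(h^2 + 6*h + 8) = h/(h + 2)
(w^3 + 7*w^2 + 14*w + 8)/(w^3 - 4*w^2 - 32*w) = (w^2 + 3*w + 2)/(w*(w - 8))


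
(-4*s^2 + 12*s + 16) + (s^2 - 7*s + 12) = -3*s^2 + 5*s + 28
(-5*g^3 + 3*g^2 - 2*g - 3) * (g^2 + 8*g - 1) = -5*g^5 - 37*g^4 + 27*g^3 - 22*g^2 - 22*g + 3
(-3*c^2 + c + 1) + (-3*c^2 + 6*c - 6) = -6*c^2 + 7*c - 5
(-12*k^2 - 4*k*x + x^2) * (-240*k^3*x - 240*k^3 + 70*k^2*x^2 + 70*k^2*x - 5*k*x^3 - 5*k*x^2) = 2880*k^5*x + 2880*k^5 + 120*k^4*x^2 + 120*k^4*x - 460*k^3*x^3 - 460*k^3*x^2 + 90*k^2*x^4 + 90*k^2*x^3 - 5*k*x^5 - 5*k*x^4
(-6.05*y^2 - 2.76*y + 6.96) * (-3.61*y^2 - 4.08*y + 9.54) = 21.8405*y^4 + 34.6476*y^3 - 71.5818*y^2 - 54.7272*y + 66.3984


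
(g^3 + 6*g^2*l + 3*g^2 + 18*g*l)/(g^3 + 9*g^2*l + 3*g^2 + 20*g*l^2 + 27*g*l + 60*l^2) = g*(g + 6*l)/(g^2 + 9*g*l + 20*l^2)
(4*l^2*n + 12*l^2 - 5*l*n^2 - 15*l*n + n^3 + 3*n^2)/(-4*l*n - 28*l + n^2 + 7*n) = (-l*n - 3*l + n^2 + 3*n)/(n + 7)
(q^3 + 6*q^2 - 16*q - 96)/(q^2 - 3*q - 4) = (q^2 + 10*q + 24)/(q + 1)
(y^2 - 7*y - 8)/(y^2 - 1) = (y - 8)/(y - 1)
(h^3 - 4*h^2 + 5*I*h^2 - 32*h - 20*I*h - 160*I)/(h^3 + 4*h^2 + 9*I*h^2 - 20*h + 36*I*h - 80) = (h - 8)/(h + 4*I)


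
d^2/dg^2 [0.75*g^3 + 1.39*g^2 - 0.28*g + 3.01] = 4.5*g + 2.78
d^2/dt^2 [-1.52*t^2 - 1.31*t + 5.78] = -3.04000000000000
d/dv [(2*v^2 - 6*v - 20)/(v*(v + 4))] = 2*(7*v^2 + 20*v + 40)/(v^2*(v^2 + 8*v + 16))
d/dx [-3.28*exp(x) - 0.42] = -3.28*exp(x)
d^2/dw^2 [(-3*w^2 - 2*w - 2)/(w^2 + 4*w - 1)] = 10*(2*w^3 - 3*w^2 - 6*w - 9)/(w^6 + 12*w^5 + 45*w^4 + 40*w^3 - 45*w^2 + 12*w - 1)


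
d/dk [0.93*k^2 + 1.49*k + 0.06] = 1.86*k + 1.49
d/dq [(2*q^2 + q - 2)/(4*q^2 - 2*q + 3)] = (-8*q^2 + 28*q - 1)/(16*q^4 - 16*q^3 + 28*q^2 - 12*q + 9)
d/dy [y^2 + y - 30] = 2*y + 1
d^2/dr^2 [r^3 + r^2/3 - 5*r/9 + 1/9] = 6*r + 2/3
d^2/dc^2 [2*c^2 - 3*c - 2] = 4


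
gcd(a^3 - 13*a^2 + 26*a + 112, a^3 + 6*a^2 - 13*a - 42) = a + 2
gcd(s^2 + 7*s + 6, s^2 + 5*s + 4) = s + 1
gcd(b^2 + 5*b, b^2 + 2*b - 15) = b + 5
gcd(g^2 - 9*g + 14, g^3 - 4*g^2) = 1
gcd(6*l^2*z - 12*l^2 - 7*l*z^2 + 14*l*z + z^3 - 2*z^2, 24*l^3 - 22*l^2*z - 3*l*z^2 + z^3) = 6*l^2 - 7*l*z + z^2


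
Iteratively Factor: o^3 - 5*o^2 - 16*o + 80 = (o + 4)*(o^2 - 9*o + 20) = (o - 4)*(o + 4)*(o - 5)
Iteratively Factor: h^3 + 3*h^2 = (h)*(h^2 + 3*h) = h^2*(h + 3)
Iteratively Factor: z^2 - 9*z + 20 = (z - 4)*(z - 5)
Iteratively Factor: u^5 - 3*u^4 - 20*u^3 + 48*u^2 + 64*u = (u + 1)*(u^4 - 4*u^3 - 16*u^2 + 64*u) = (u - 4)*(u + 1)*(u^3 - 16*u) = (u - 4)*(u + 1)*(u + 4)*(u^2 - 4*u) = u*(u - 4)*(u + 1)*(u + 4)*(u - 4)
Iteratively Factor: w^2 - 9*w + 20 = (w - 4)*(w - 5)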